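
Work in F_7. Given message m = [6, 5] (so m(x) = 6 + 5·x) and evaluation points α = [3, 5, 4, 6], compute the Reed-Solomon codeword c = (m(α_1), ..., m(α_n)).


c = [0, 3, 5, 1]

Message polynomial: m(x) = 6 + 5·x (mod 7).
For each evaluation point α_i, compute m(α_i) mod 7:
  α_1 = 3: Horner steps 5 → 0, so m(3) = 0.
  α_2 = 5: Horner steps 5 → 3, so m(5) = 3.
  α_3 = 4: Horner steps 5 → 5, so m(4) = 5.
  α_4 = 6: Horner steps 5 → 1, so m(6) = 1.
Codeword c = [0, 3, 5, 1] ∈ F_7^4.


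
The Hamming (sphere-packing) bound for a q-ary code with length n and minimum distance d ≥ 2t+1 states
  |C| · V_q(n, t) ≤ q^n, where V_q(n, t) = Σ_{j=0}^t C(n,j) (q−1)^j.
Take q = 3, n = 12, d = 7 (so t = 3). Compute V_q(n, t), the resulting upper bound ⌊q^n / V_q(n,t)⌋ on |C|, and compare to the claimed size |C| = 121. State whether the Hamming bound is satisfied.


V_q(n, t) = 2049, q^n = 531441, Hamming bound = 259, |C| = 121 ≤ bound (satisfied).

Step 1: Compute V_q(n, t) = Σ_{j=0}^3 C(n, j) (q−1)^j.
  j = 0: C(12,0)·(2)^0 = 1·1 = 1.
  j = 1: C(12,1)·(2)^1 = 12·2 = 24.
  j = 2: C(12,2)·(2)^2 = 66·4 = 264.
  j = 3: C(12,3)·(2)^3 = 220·8 = 1760.
  V_q(n, t) = 1 + 24 + 264 + 1760 = 2049.
Step 2: q^n = 3^12 = 531441.
Step 3: Hamming bound ⌊q^n / V_q(n,t)⌋ = ⌊531441/2049⌋ = 259.
Step 4: Compare |C| = 121 to 259: satisfied.
The claimed |C| lies below the Hamming bound.


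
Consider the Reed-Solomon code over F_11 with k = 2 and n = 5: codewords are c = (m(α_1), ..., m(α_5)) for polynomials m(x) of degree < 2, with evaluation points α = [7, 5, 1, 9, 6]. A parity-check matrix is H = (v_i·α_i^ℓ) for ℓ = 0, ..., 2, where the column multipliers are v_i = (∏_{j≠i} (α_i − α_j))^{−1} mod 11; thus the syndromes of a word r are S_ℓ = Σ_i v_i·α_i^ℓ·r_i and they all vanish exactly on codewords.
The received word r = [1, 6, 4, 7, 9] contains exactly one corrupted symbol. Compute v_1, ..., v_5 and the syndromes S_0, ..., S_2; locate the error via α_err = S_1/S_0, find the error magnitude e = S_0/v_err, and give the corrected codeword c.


S = (7, 7, 7), error at position 3, error magnitude e = 10, c = [1, 6, 5, 7, 9].

Step 1: column multipliers v_i = (∏_{j≠i}(α_i − α_j))^{−1} mod 11.
  i = 1 (α = 7): (7−5)(7−1)(7−9)(7−6) = 2·6·(−2)·1 = −24 ≡ 9, so v_1 = 9^{−1} = 5 (mod 11).
  i = 2 (α = 5): (5−7)(5−1)(5−9)(5−6) = (−2)·4·(−4)·(−1) = −32 ≡ 1, so v_2 = 1^{−1} = 1 (mod 11).
  i = 3 (α = 1): (1−7)(1−5)(1−9)(1−6) = (−6)·(−4)·(−8)·(−5) = 960 ≡ 3, so v_3 = 3^{−1} = 4 (mod 11).
  i = 4 (α = 9): (9−7)(9−5)(9−1)(9−6) = 2·4·8·3 = 192 ≡ 5, so v_4 = 5^{−1} = 9 (mod 11).
  i = 5 (α = 6): (6−7)(6−5)(6−1)(6−9) = (−1)·1·5·(−3) = 15 ≡ 4, so v_5 = 4^{−1} = 3 (mod 11).
  v = [5, 1, 4, 9, 3].
Step 2: syndromes of r = [1, 6, 4, 7, 9] (all sums mod 11).
  S_0 = Σ v_i r_i = 5·1 + 1·6 + 4·4 + 9·7 + 3·9 = 117 ≡ 7.
  S_1 = Σ v_i α_i r_i = 5·7·1 + 1·5·6 + 4·1·4 + 9·9·7 + 3·6·9 = 810 ≡ 7.
  α_i^2 mod 11 = [5, 3, 1, 4, 3].
  S_2 = Σ v_i α_i^2 r_i = 5·5·1 + 1·3·6 + 4·1·4 + 9·4·7 + 3·3·9 = 392 ≡ 7.
  S = (7, 7, 7) ≠ 0, so r is not a codeword (an error is present).
Step 3: locate the error. For a single error e at position i, S_ℓ = v_i·e·α_i^ℓ, so α_err = S_1/S_0.
  S_0^{−1} = 7^{−1} = 8 (mod 11), so α_err = 7·8 = 56 ≡ 1 = α_3. Error position i = 3.
  Consistency check: S_2/S_1 = 7·8 = 56 ≡ 1 = α_err ✓ (single-error assumption holds).
Step 4: error magnitude e = S_0/v_3 = S_0·∏_{j≠3}(α_3 − α_j) = 7·3 = 21 ≡ 10 (mod 11).
Step 5: correct position 3: c_3 = r_3 − e = 4 − 10 ≡ 5 (mod 11). Hence c = [1, 6, 5, 7, 9].
  Check: interpolating c through the α_i gives m(x) = 2 + 3·x (degree < 2) with m(α_i) = c_i for every i, so c is indeed a codeword.


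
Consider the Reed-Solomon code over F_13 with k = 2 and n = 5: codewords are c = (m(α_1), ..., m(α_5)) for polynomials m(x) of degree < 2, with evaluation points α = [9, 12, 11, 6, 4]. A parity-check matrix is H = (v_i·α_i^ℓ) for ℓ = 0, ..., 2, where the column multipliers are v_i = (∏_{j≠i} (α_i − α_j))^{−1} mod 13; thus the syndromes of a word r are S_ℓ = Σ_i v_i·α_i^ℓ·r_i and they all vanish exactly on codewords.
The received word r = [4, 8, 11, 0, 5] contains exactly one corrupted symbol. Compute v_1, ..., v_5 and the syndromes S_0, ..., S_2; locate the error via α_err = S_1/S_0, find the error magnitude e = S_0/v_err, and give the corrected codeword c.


S = (12, 9, 10), error at position 5, error magnitude e = 12, c = [4, 8, 11, 0, 6].

Step 1: column multipliers v_i = (∏_{j≠i}(α_i − α_j))^{−1} mod 13.
  i = 1 (α = 9): (9−12)(9−11)(9−6)(9−4) = (−3)·(−2)·3·5 = 90 ≡ 12, so v_1 = 12^{−1} = 12 (mod 13).
  i = 2 (α = 12): (12−9)(12−11)(12−6)(12−4) = 3·1·6·8 = 144 ≡ 1, so v_2 = 1^{−1} = 1 (mod 13).
  i = 3 (α = 11): (11−9)(11−12)(11−6)(11−4) = 2·(−1)·5·7 = −70 ≡ 8, so v_3 = 8^{−1} = 5 (mod 13).
  i = 4 (α = 6): (6−9)(6−12)(6−11)(6−4) = (−3)·(−6)·(−5)·2 = −180 ≡ 2, so v_4 = 2^{−1} = 7 (mod 13).
  i = 5 (α = 4): (4−9)(4−12)(4−11)(4−6) = (−5)·(−8)·(−7)·(−2) = 560 ≡ 1, so v_5 = 1^{−1} = 1 (mod 13).
  v = [12, 1, 5, 7, 1].
Step 2: syndromes of r = [4, 8, 11, 0, 5] (all sums mod 13).
  S_0 = Σ v_i r_i = 12·4 + 1·8 + 5·11 + 7·0 + 1·5 = 116 ≡ 12.
  S_1 = Σ v_i α_i r_i = 12·9·4 + 1·12·8 + 5·11·11 + 7·6·0 + 1·4·5 = 1153 ≡ 9.
  α_i^2 mod 13 = [3, 1, 4, 10, 3].
  S_2 = Σ v_i α_i^2 r_i = 12·3·4 + 1·1·8 + 5·4·11 + 7·10·0 + 1·3·5 = 387 ≡ 10.
  S = (12, 9, 10) ≠ 0, so r is not a codeword (an error is present).
Step 3: locate the error. For a single error e at position i, S_ℓ = v_i·e·α_i^ℓ, so α_err = S_1/S_0.
  S_0^{−1} = 12^{−1} = 12 (mod 13), so α_err = 9·12 = 108 ≡ 4 = α_5. Error position i = 5.
  Consistency check: S_2/S_1 = 10·3 = 30 ≡ 4 = α_err ✓ (single-error assumption holds).
Step 4: error magnitude e = S_0/v_5 = S_0·∏_{j≠5}(α_5 − α_j) = 12·1 = 12 ≡ 12 (mod 13).
Step 5: correct position 5: c_5 = r_5 − e = 5 − 12 ≡ 6 (mod 13). Hence c = [4, 8, 11, 0, 6].
  Check: interpolating c through the α_i gives m(x) = 5 + 10·x (degree < 2) with m(α_i) = c_i for every i, so c is indeed a codeword.


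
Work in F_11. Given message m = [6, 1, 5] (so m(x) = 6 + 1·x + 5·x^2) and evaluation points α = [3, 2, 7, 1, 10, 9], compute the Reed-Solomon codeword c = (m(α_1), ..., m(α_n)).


c = [10, 6, 5, 1, 10, 2]

Message polynomial: m(x) = 6 + 1·x + 5·x^2 (mod 11).
For each evaluation point α_i, compute m(α_i) mod 11:
  α_1 = 3: Horner steps 5 → 5 → 10, so m(3) = 10.
  α_2 = 2: Horner steps 5 → 0 → 6, so m(2) = 6.
  α_3 = 7: Horner steps 5 → 3 → 5, so m(7) = 5.
  α_4 = 1: Horner steps 5 → 6 → 1, so m(1) = 1.
  α_5 = 10: Horner steps 5 → 7 → 10, so m(10) = 10.
  α_6 = 9: Horner steps 5 → 2 → 2, so m(9) = 2.
Codeword c = [10, 6, 5, 1, 10, 2] ∈ F_11^6.


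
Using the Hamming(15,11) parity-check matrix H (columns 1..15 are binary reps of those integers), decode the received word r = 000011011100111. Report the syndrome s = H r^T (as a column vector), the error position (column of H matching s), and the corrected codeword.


s = (0, 1, 0, 0)^T, error position = 4, corrected codeword c = 000111011100111

Compute s = H r^T mod 2 one row at a time:
  s_1 = 1 + 1 + 1 + 0 + 0 + 1 + 1 + 1 = 6 ≡ 0 (mod 2).
  s_2 = 0 + 1 + 1 + 0 + 0 + 1 + 1 + 1 = 5 ≡ 1 (mod 2).
  s_3 = 0 + 0 + 1 + 0 + 1 + 0 + 1 + 1 = 4 ≡ 0 (mod 2).
  s_4 = 0 + 0 + 1 + 0 + 1 + 0 + 1 + 1 = 4 ≡ 0 (mod 2).
s = (0, 1, 0, 0)^T — this equals column 4 of H (binary 0100), so error is at position 4.
Correct: flip bit 4 of r = 000011011100111 to get c = 000111011100111.


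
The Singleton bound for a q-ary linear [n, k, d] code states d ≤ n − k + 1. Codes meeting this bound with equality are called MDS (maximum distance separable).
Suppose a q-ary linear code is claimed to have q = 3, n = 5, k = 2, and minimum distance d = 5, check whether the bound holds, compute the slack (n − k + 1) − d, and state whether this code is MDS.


Singleton RHS = n − k + 1 = 4, slack = -1, bound violated (no such code; not MDS).

Singleton bound: d ≤ n − k + 1.
Here n = 5, k = 2, so n − k + 1 = 4.
Given d = 5, check d ≤ 4: NO.
Slack = (n − k + 1) − d = -1.
The slack is negative: d = 5 exceeds n − k + 1 = 4 by 1, so the Singleton bound is violated and no linear [5, 2, 5]_3 code can exist. In particular it is not MDS (MDS requires d = n − k + 1 exactly).
Description: the claimed parameters are [5, 2, 5]_3; such a code would be impossible (violates the Singleton bound).


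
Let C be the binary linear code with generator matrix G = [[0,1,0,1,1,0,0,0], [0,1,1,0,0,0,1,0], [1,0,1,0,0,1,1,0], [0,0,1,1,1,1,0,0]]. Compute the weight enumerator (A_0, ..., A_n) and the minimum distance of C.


Weight distribution: A_0 = 1, A_2 = 2, A_3 = 5, A_4 = 5, A_5 = 2, A_7 = 1. Minimum distance d = 2.

Enumerate all 2^4 = 16 messages m ∈ F_2^4.
For each, compute codeword c = mG in F_2^8, then tally its weight.
  m = 0000 → c = 00000000, weight = 0.
  m = 1000 → c = 01011000, weight = 3.
  m = 0100 → c = 01100010, weight = 3.
  m = 1100 → c = 00111010, weight = 4.
  m = 0010 → c = 10100110, weight = 4.
  m = 1010 → c = 11111110, weight = 7.
  m = 0110 → c = 11000100, weight = 3.
  m = 1110 → c = 10011100, weight = 4.
  m = 0001 → c = 00111100, weight = 4.
  m = 1001 → c = 01100100, weight = 3.
  m = 0101 → c = 01011110, weight = 5.
  m = 1101 → c = 00000110, weight = 2.
  m = 0011 → c = 10011010, weight = 4.
  m = 1011 → c = 11000010, weight = 3.
  m = 0111 → c = 11111000, weight = 5.
  m = 1111 → c = 10100000, weight = 2.
Tally weights:
  weight 0: 1 codewords.
  weight 2: 2 codewords.
  weight 3: 5 codewords.
  weight 4: 5 codewords.
  weight 5: 2 codewords.
  weight 7: 1 codewords.
Minimum distance d = smallest w > 0 with A_w > 0 = 2.
Sanity: Σ A_w = 16 = 2^4 = 16 ✓.


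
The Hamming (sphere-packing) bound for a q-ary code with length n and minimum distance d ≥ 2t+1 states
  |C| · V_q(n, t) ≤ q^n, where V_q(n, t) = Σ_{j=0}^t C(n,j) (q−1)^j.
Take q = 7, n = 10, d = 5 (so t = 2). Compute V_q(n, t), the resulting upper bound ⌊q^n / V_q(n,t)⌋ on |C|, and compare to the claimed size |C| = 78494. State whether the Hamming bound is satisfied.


V_q(n, t) = 1681, q^n = 282475249, Hamming bound = 168040, |C| = 78494 ≤ bound (satisfied).

Step 1: Compute V_q(n, t) = Σ_{j=0}^2 C(n, j) (q−1)^j.
  j = 0: C(10,0)·(6)^0 = 1·1 = 1.
  j = 1: C(10,1)·(6)^1 = 10·6 = 60.
  j = 2: C(10,2)·(6)^2 = 45·36 = 1620.
  V_q(n, t) = 1 + 60 + 1620 = 1681.
Step 2: q^n = 7^10 = 282475249.
Step 3: Hamming bound ⌊q^n / V_q(n,t)⌋ = ⌊282475249/1681⌋ = 168040.
Step 4: Compare |C| = 78494 to 168040: satisfied.
The claimed |C| lies below the Hamming bound.


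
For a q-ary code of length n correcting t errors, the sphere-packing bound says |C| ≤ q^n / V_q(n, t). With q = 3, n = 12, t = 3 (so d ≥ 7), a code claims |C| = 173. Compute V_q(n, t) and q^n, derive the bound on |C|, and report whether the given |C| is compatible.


V_q(n, t) = 2049, q^n = 531441, Hamming bound = 259, |C| = 173 ≤ bound (satisfied).

Step 1: Compute V_q(n, t) = Σ_{j=0}^3 C(n, j) (q−1)^j.
  j = 0: C(12,0)·(2)^0 = 1·1 = 1.
  j = 1: C(12,1)·(2)^1 = 12·2 = 24.
  j = 2: C(12,2)·(2)^2 = 66·4 = 264.
  j = 3: C(12,3)·(2)^3 = 220·8 = 1760.
  V_q(n, t) = 1 + 24 + 264 + 1760 = 2049.
Step 2: q^n = 3^12 = 531441.
Step 3: Hamming bound ⌊q^n / V_q(n,t)⌋ = ⌊531441/2049⌋ = 259.
Step 4: Compare |C| = 173 to 259: satisfied.
The claimed |C| lies below the Hamming bound.


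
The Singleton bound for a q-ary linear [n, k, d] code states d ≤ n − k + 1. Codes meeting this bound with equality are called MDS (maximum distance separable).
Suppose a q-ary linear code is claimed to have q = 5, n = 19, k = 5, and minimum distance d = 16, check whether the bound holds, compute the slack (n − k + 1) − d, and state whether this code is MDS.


Singleton RHS = n − k + 1 = 15, slack = -1, bound violated (no such code; not MDS).

Singleton bound: d ≤ n − k + 1.
Here n = 19, k = 5, so n − k + 1 = 15.
Given d = 16, check d ≤ 15: NO.
Slack = (n − k + 1) − d = -1.
The slack is negative: d = 16 exceeds n − k + 1 = 15 by 1, so the Singleton bound is violated and no linear [19, 5, 16]_5 code can exist. In particular it is not MDS (MDS requires d = n − k + 1 exactly).
Description: the claimed parameters are [19, 5, 16]_5; such a code would be impossible (violates the Singleton bound).


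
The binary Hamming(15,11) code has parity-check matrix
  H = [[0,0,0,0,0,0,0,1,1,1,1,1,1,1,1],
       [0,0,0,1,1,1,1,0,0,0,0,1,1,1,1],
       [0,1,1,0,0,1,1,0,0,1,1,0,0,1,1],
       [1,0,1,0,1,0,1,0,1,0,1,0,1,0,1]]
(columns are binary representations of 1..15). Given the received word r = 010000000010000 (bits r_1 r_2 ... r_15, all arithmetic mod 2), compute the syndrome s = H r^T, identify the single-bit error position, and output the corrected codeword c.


s = (1, 0, 0, 1)^T, error position = 9, corrected codeword c = 010000001010000

Compute s = H r^T mod 2 one row at a time:
  s_1 = 0 + 0 + 0 + 1 + 0 + 0 + 0 + 0 = 1 ≡ 1 (mod 2).
  s_2 = 0 + 0 + 0 + 0 + 0 + 0 + 0 + 0 = 0 ≡ 0 (mod 2).
  s_3 = 1 + 0 + 0 + 0 + 0 + 1 + 0 + 0 = 2 ≡ 0 (mod 2).
  s_4 = 0 + 0 + 0 + 0 + 0 + 1 + 0 + 0 = 1 ≡ 1 (mod 2).
s = (1, 0, 0, 1)^T — this equals column 9 of H (binary 1001), so error is at position 9.
Correct: flip bit 9 of r = 010000000010000 to get c = 010000001010000.


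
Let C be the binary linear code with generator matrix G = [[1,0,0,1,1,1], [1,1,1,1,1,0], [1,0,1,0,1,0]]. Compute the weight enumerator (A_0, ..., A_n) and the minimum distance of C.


Weight distribution: A_0 = 1, A_2 = 1, A_3 = 3, A_4 = 2, A_5 = 1. Minimum distance d = 2.

Enumerate all 2^3 = 8 messages m ∈ F_2^3.
For each, compute codeword c = mG in F_2^6, then tally its weight.
  m = 000 → c = 000000, weight = 0.
  m = 100 → c = 100111, weight = 4.
  m = 010 → c = 111110, weight = 5.
  m = 110 → c = 011001, weight = 3.
  m = 001 → c = 101010, weight = 3.
  m = 101 → c = 001101, weight = 3.
  m = 011 → c = 010100, weight = 2.
  m = 111 → c = 110011, weight = 4.
Tally weights:
  weight 0: 1 codewords.
  weight 2: 1 codewords.
  weight 3: 3 codewords.
  weight 4: 2 codewords.
  weight 5: 1 codewords.
Minimum distance d = smallest w > 0 with A_w > 0 = 2.
Sanity: Σ A_w = 8 = 2^3 = 8 ✓.


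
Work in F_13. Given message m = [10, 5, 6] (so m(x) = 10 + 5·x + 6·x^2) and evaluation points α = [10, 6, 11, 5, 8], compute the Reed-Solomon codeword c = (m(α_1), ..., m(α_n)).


c = [10, 9, 11, 3, 5]

Message polynomial: m(x) = 10 + 5·x + 6·x^2 (mod 13).
For each evaluation point α_i, compute m(α_i) mod 13:
  α_1 = 10: Horner steps 6 → 0 → 10, so m(10) = 10.
  α_2 = 6: Horner steps 6 → 2 → 9, so m(6) = 9.
  α_3 = 11: Horner steps 6 → 6 → 11, so m(11) = 11.
  α_4 = 5: Horner steps 6 → 9 → 3, so m(5) = 3.
  α_5 = 8: Horner steps 6 → 1 → 5, so m(8) = 5.
Codeword c = [10, 9, 11, 3, 5] ∈ F_13^5.


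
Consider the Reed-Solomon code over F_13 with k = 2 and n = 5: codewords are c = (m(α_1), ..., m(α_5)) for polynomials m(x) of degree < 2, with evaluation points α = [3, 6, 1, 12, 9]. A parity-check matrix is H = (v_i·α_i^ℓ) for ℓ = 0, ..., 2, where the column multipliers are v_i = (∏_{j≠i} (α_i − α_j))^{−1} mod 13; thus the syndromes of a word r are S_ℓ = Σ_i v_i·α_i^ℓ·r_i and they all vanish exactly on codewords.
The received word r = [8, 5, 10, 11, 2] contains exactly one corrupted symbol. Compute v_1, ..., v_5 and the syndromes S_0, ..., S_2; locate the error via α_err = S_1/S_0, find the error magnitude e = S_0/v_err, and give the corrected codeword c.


S = (12, 1, 12), error at position 4, error magnitude e = 12, c = [8, 5, 10, 12, 2].

Step 1: column multipliers v_i = (∏_{j≠i}(α_i − α_j))^{−1} mod 13.
  i = 1 (α = 3): (3−6)(3−1)(3−12)(3−9) = (−3)·2·(−9)·(−6) = −324 ≡ 1, so v_1 = 1^{−1} = 1 (mod 13).
  i = 2 (α = 6): (6−3)(6−1)(6−12)(6−9) = 3·5·(−6)·(−3) = 270 ≡ 10, so v_2 = 10^{−1} = 4 (mod 13).
  i = 3 (α = 1): (1−3)(1−6)(1−12)(1−9) = (−2)·(−5)·(−11)·(−8) = 880 ≡ 9, so v_3 = 9^{−1} = 3 (mod 13).
  i = 4 (α = 12): (12−3)(12−6)(12−1)(12−9) = 9·6·11·3 = 1782 ≡ 1, so v_4 = 1^{−1} = 1 (mod 13).
  i = 5 (α = 9): (9−3)(9−6)(9−1)(9−12) = 6·3·8·(−3) = −432 ≡ 10, so v_5 = 10^{−1} = 4 (mod 13).
  v = [1, 4, 3, 1, 4].
Step 2: syndromes of r = [8, 5, 10, 11, 2] (all sums mod 13).
  S_0 = Σ v_i r_i = 1·8 + 4·5 + 3·10 + 1·11 + 4·2 = 77 ≡ 12.
  S_1 = Σ v_i α_i r_i = 1·3·8 + 4·6·5 + 3·1·10 + 1·12·11 + 4·9·2 = 378 ≡ 1.
  α_i^2 mod 13 = [9, 10, 1, 1, 3].
  S_2 = Σ v_i α_i^2 r_i = 1·9·8 + 4·10·5 + 3·1·10 + 1·1·11 + 4·3·2 = 337 ≡ 12.
  S = (12, 1, 12) ≠ 0, so r is not a codeword (an error is present).
Step 3: locate the error. For a single error e at position i, S_ℓ = v_i·e·α_i^ℓ, so α_err = S_1/S_0.
  S_0^{−1} = 12^{−1} = 12 (mod 13), so α_err = 1·12 = 12 ≡ 12 = α_4. Error position i = 4.
  Consistency check: S_2/S_1 = 12·1 = 12 ≡ 12 = α_err ✓ (single-error assumption holds).
Step 4: error magnitude e = S_0/v_4 = S_0·∏_{j≠4}(α_4 − α_j) = 12·1 = 12 ≡ 12 (mod 13).
Step 5: correct position 4: c_4 = r_4 − e = 11 − 12 ≡ 12 (mod 13). Hence c = [8, 5, 10, 12, 2].
  Check: interpolating c through the α_i gives m(x) = 11 + 12·x (degree < 2) with m(α_i) = c_i for every i, so c is indeed a codeword.


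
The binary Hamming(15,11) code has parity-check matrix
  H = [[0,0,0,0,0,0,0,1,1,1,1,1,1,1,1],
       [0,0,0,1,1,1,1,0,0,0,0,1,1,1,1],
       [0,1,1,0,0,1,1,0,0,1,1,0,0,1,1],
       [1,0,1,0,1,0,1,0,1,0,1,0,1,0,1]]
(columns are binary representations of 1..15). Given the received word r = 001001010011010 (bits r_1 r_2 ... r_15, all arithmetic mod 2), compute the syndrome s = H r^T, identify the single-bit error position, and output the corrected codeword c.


s = (0, 1, 0, 0)^T, error position = 4, corrected codeword c = 001101010011010

Compute s = H r^T mod 2 one row at a time:
  s_1 = 1 + 0 + 0 + 1 + 1 + 0 + 1 + 0 = 4 ≡ 0 (mod 2).
  s_2 = 0 + 0 + 1 + 0 + 1 + 0 + 1 + 0 = 3 ≡ 1 (mod 2).
  s_3 = 0 + 1 + 1 + 0 + 0 + 1 + 1 + 0 = 4 ≡ 0 (mod 2).
  s_4 = 0 + 1 + 0 + 0 + 0 + 1 + 0 + 0 = 2 ≡ 0 (mod 2).
s = (0, 1, 0, 0)^T — this equals column 4 of H (binary 0100), so error is at position 4.
Correct: flip bit 4 of r = 001001010011010 to get c = 001101010011010.


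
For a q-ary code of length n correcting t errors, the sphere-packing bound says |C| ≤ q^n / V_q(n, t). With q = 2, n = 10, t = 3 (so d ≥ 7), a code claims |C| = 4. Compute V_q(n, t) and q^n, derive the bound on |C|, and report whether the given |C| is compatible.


V_q(n, t) = 176, q^n = 1024, Hamming bound = 5, |C| = 4 ≤ bound (satisfied).

Step 1: Compute V_q(n, t) = Σ_{j=0}^3 C(n, j) (q−1)^j.
  j = 0: C(10,0)·(1)^0 = 1·1 = 1.
  j = 1: C(10,1)·(1)^1 = 10·1 = 10.
  j = 2: C(10,2)·(1)^2 = 45·1 = 45.
  j = 3: C(10,3)·(1)^3 = 120·1 = 120.
  V_q(n, t) = 1 + 10 + 45 + 120 = 176.
Step 2: q^n = 2^10 = 1024.
Step 3: Hamming bound ⌊q^n / V_q(n,t)⌋ = ⌊1024/176⌋ = 5.
Step 4: Compare |C| = 4 to 5: satisfied.
The claimed |C| lies below the Hamming bound.


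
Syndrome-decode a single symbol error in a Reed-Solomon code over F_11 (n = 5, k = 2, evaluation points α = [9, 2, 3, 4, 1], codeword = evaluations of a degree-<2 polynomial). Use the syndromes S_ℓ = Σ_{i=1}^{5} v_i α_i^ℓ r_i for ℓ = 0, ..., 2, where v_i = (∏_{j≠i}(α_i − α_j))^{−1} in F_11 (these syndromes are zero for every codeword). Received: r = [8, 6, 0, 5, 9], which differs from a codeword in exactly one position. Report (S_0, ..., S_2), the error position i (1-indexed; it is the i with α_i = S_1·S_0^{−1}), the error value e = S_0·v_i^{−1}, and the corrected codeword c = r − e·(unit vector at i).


S = (2, 2, 2), error at position 5, error magnitude e = 8, c = [8, 6, 0, 5, 1].

Step 1: column multipliers v_i = (∏_{j≠i}(α_i − α_j))^{−1} mod 11.
  i = 1 (α = 9): (9−2)(9−3)(9−4)(9−1) = 7·6·5·8 = 1680 ≡ 8, so v_1 = 8^{−1} = 7 (mod 11).
  i = 2 (α = 2): (2−9)(2−3)(2−4)(2−1) = (−7)·(−1)·(−2)·1 = −14 ≡ 8, so v_2 = 8^{−1} = 7 (mod 11).
  i = 3 (α = 3): (3−9)(3−2)(3−4)(3−1) = (−6)·1·(−1)·2 = 12 ≡ 1, so v_3 = 1^{−1} = 1 (mod 11).
  i = 4 (α = 4): (4−9)(4−2)(4−3)(4−1) = (−5)·2·1·3 = −30 ≡ 3, so v_4 = 3^{−1} = 4 (mod 11).
  i = 5 (α = 1): (1−9)(1−2)(1−3)(1−4) = (−8)·(−1)·(−2)·(−3) = 48 ≡ 4, so v_5 = 4^{−1} = 3 (mod 11).
  v = [7, 7, 1, 4, 3].
Step 2: syndromes of r = [8, 6, 0, 5, 9] (all sums mod 11).
  S_0 = Σ v_i r_i = 7·8 + 7·6 + 1·0 + 4·5 + 3·9 = 145 ≡ 2.
  S_1 = Σ v_i α_i r_i = 7·9·8 + 7·2·6 + 1·3·0 + 4·4·5 + 3·1·9 = 695 ≡ 2.
  α_i^2 mod 11 = [4, 4, 9, 5, 1].
  S_2 = Σ v_i α_i^2 r_i = 7·4·8 + 7·4·6 + 1·9·0 + 4·5·5 + 3·1·9 = 519 ≡ 2.
  S = (2, 2, 2) ≠ 0, so r is not a codeword (an error is present).
Step 3: locate the error. For a single error e at position i, S_ℓ = v_i·e·α_i^ℓ, so α_err = S_1/S_0.
  S_0^{−1} = 2^{−1} = 6 (mod 11), so α_err = 2·6 = 12 ≡ 1 = α_5. Error position i = 5.
  Consistency check: S_2/S_1 = 2·6 = 12 ≡ 1 = α_err ✓ (single-error assumption holds).
Step 4: error magnitude e = S_0/v_5 = S_0·∏_{j≠5}(α_5 − α_j) = 2·4 = 8 ≡ 8 (mod 11).
Step 5: correct position 5: c_5 = r_5 − e = 9 − 8 ≡ 1 (mod 11). Hence c = [8, 6, 0, 5, 1].
  Check: interpolating c through the α_i gives m(x) = 7 + 5·x (degree < 2) with m(α_i) = c_i for every i, so c is indeed a codeword.


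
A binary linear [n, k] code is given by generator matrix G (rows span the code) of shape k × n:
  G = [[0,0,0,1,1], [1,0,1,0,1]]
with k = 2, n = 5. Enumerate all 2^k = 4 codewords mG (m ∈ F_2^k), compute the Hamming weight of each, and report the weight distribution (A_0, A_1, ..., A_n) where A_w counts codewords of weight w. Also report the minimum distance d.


Weight distribution: A_0 = 1, A_2 = 1, A_3 = 2. Minimum distance d = 2.

Enumerate all 2^2 = 4 messages m ∈ F_2^2.
For each, compute codeword c = mG in F_2^5, then tally its weight.
  m = 00 → c = 00000, weight = 0.
  m = 10 → c = 00011, weight = 2.
  m = 01 → c = 10101, weight = 3.
  m = 11 → c = 10110, weight = 3.
Tally weights:
  weight 0: 1 codewords.
  weight 2: 1 codewords.
  weight 3: 2 codewords.
Minimum distance d = smallest w > 0 with A_w > 0 = 2.
Sanity: Σ A_w = 4 = 2^2 = 4 ✓.


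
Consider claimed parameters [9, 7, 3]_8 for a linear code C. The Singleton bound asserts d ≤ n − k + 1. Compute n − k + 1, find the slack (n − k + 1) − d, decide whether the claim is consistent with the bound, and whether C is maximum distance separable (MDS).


Singleton RHS = n − k + 1 = 3, slack = 0, bound satisfied, MDS.

Singleton bound: d ≤ n − k + 1.
Here n = 9, k = 7, so n − k + 1 = 3.
Given d = 3, check d ≤ 3: YES.
Slack = (n − k + 1) − d = 0.
The code is MDS (slack = 0).
Description: the claimed parameters are [9, 7, 3]_8; such a code would be MDS (meets Singleton bound).


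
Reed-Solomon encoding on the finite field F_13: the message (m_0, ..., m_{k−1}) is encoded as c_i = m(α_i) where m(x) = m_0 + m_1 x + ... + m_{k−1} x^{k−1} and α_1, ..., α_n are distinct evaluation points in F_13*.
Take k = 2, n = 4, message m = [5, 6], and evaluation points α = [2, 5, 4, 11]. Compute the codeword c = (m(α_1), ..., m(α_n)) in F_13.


c = [4, 9, 3, 6]

Message polynomial: m(x) = 5 + 6·x (mod 13).
For each evaluation point α_i, compute m(α_i) mod 13:
  α_1 = 2: Horner steps 6 → 4, so m(2) = 4.
  α_2 = 5: Horner steps 6 → 9, so m(5) = 9.
  α_3 = 4: Horner steps 6 → 3, so m(4) = 3.
  α_4 = 11: Horner steps 6 → 6, so m(11) = 6.
Codeword c = [4, 9, 3, 6] ∈ F_13^4.


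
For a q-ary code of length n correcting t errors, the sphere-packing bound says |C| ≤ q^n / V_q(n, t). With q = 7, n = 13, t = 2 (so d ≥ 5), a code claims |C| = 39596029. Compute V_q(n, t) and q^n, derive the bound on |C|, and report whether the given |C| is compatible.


V_q(n, t) = 2887, q^n = 96889010407, Hamming bound = 33560446, |C| = 39596029 > bound (violated).

Step 1: Compute V_q(n, t) = Σ_{j=0}^2 C(n, j) (q−1)^j.
  j = 0: C(13,0)·(6)^0 = 1·1 = 1.
  j = 1: C(13,1)·(6)^1 = 13·6 = 78.
  j = 2: C(13,2)·(6)^2 = 78·36 = 2808.
  V_q(n, t) = 1 + 78 + 2808 = 2887.
Step 2: q^n = 7^13 = 96889010407.
Step 3: Hamming bound ⌊q^n / V_q(n,t)⌋ = ⌊96889010407/2887⌋ = 33560446.
Step 4: Compare |C| = 39596029 to 33560446: violated.
The claimed |C| lies above the Hamming bound, so no 7-ary code of length 13 with d ≥ 5 can have 39596029 codewords.


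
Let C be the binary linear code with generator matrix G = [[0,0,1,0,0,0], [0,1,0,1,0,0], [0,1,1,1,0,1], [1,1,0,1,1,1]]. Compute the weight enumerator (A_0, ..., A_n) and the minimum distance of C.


Weight distribution: A_0 = 1, A_1 = 2, A_2 = 3, A_3 = 4, A_4 = 3, A_5 = 2, A_6 = 1. Minimum distance d = 1.

Enumerate all 2^4 = 16 messages m ∈ F_2^4.
For each, compute codeword c = mG in F_2^6, then tally its weight.
  m = 0000 → c = 000000, weight = 0.
  m = 1000 → c = 001000, weight = 1.
  m = 0100 → c = 010100, weight = 2.
  m = 1100 → c = 011100, weight = 3.
  m = 0010 → c = 011101, weight = 4.
  m = 1010 → c = 010101, weight = 3.
  m = 0110 → c = 001001, weight = 2.
  m = 1110 → c = 000001, weight = 1.
  m = 0001 → c = 110111, weight = 5.
  m = 1001 → c = 111111, weight = 6.
  m = 0101 → c = 100011, weight = 3.
  m = 1101 → c = 101011, weight = 4.
  m = 0011 → c = 101010, weight = 3.
  m = 1011 → c = 100010, weight = 2.
  m = 0111 → c = 111110, weight = 5.
  m = 1111 → c = 110110, weight = 4.
Tally weights:
  weight 0: 1 codewords.
  weight 1: 2 codewords.
  weight 2: 3 codewords.
  weight 3: 4 codewords.
  weight 4: 3 codewords.
  weight 5: 2 codewords.
  weight 6: 1 codewords.
Minimum distance d = smallest w > 0 with A_w > 0 = 1.
Sanity: Σ A_w = 16 = 2^4 = 16 ✓.


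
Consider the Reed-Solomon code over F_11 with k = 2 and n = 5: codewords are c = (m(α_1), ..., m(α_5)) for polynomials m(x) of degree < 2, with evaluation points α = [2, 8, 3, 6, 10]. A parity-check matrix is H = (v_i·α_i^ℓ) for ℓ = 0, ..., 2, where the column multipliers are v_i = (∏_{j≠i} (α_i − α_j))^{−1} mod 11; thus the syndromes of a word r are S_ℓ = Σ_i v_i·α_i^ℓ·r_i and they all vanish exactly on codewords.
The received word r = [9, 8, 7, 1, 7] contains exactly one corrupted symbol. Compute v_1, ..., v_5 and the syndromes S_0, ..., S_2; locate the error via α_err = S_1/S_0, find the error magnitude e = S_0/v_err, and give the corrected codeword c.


S = (10, 1, 10), error at position 5, error magnitude e = 3, c = [9, 8, 7, 1, 4].

Step 1: column multipliers v_i = (∏_{j≠i}(α_i − α_j))^{−1} mod 11.
  i = 1 (α = 2): (2−8)(2−3)(2−6)(2−10) = (−6)·(−1)·(−4)·(−8) = 192 ≡ 5, so v_1 = 5^{−1} = 9 (mod 11).
  i = 2 (α = 8): (8−2)(8−3)(8−6)(8−10) = 6·5·2·(−2) = −120 ≡ 1, so v_2 = 1^{−1} = 1 (mod 11).
  i = 3 (α = 3): (3−2)(3−8)(3−6)(3−10) = 1·(−5)·(−3)·(−7) = −105 ≡ 5, so v_3 = 5^{−1} = 9 (mod 11).
  i = 4 (α = 6): (6−2)(6−8)(6−3)(6−10) = 4·(−2)·3·(−4) = 96 ≡ 8, so v_4 = 8^{−1} = 7 (mod 11).
  i = 5 (α = 10): (10−2)(10−8)(10−3)(10−6) = 8·2·7·4 = 448 ≡ 8, so v_5 = 8^{−1} = 7 (mod 11).
  v = [9, 1, 9, 7, 7].
Step 2: syndromes of r = [9, 8, 7, 1, 7] (all sums mod 11).
  S_0 = Σ v_i r_i = 9·9 + 1·8 + 9·7 + 7·1 + 7·7 = 208 ≡ 10.
  S_1 = Σ v_i α_i r_i = 9·2·9 + 1·8·8 + 9·3·7 + 7·6·1 + 7·10·7 = 947 ≡ 1.
  α_i^2 mod 11 = [4, 9, 9, 3, 1].
  S_2 = Σ v_i α_i^2 r_i = 9·4·9 + 1·9·8 + 9·9·7 + 7·3·1 + 7·1·7 = 1033 ≡ 10.
  S = (10, 1, 10) ≠ 0, so r is not a codeword (an error is present).
Step 3: locate the error. For a single error e at position i, S_ℓ = v_i·e·α_i^ℓ, so α_err = S_1/S_0.
  S_0^{−1} = 10^{−1} = 10 (mod 11), so α_err = 1·10 = 10 ≡ 10 = α_5. Error position i = 5.
  Consistency check: S_2/S_1 = 10·1 = 10 ≡ 10 = α_err ✓ (single-error assumption holds).
Step 4: error magnitude e = S_0/v_5 = S_0·∏_{j≠5}(α_5 − α_j) = 10·8 = 80 ≡ 3 (mod 11).
Step 5: correct position 5: c_5 = r_5 − e = 7 − 3 ≡ 4 (mod 11). Hence c = [9, 8, 7, 1, 4].
  Check: interpolating c through the α_i gives m(x) = 2 + 9·x (degree < 2) with m(α_i) = c_i for every i, so c is indeed a codeword.


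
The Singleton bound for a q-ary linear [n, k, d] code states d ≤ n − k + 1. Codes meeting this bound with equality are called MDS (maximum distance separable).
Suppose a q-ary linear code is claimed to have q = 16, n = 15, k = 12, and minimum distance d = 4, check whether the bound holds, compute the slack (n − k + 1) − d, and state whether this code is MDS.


Singleton RHS = n − k + 1 = 4, slack = 0, bound satisfied, MDS.

Singleton bound: d ≤ n − k + 1.
Here n = 15, k = 12, so n − k + 1 = 4.
Given d = 4, check d ≤ 4: YES.
Slack = (n − k + 1) − d = 0.
The code is MDS (slack = 0).
Description: the claimed parameters are [15, 12, 4]_16; such a code would be MDS (meets Singleton bound).


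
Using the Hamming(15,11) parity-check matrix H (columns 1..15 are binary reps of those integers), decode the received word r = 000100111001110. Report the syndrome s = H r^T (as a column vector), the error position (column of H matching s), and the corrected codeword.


s = (1, 1, 0, 1)^T, error position = 13, corrected codeword c = 000100111001010

Compute s = H r^T mod 2 one row at a time:
  s_1 = 1 + 1 + 0 + 0 + 1 + 1 + 1 + 0 = 5 ≡ 1 (mod 2).
  s_2 = 1 + 0 + 0 + 1 + 1 + 1 + 1 + 0 = 5 ≡ 1 (mod 2).
  s_3 = 0 + 0 + 0 + 1 + 0 + 0 + 1 + 0 = 2 ≡ 0 (mod 2).
  s_4 = 0 + 0 + 0 + 1 + 1 + 0 + 1 + 0 = 3 ≡ 1 (mod 2).
s = (1, 1, 0, 1)^T — this equals column 13 of H (binary 1101), so error is at position 13.
Correct: flip bit 13 of r = 000100111001110 to get c = 000100111001010.


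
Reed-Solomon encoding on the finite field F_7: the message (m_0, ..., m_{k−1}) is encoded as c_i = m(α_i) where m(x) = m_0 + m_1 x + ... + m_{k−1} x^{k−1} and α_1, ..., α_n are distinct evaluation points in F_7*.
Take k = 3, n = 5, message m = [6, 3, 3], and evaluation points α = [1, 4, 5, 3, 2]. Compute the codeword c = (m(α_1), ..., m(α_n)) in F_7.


c = [5, 3, 5, 0, 3]

Message polynomial: m(x) = 6 + 3·x + 3·x^2 (mod 7).
For each evaluation point α_i, compute m(α_i) mod 7:
  α_1 = 1: Horner steps 3 → 6 → 5, so m(1) = 5.
  α_2 = 4: Horner steps 3 → 1 → 3, so m(4) = 3.
  α_3 = 5: Horner steps 3 → 4 → 5, so m(5) = 5.
  α_4 = 3: Horner steps 3 → 5 → 0, so m(3) = 0.
  α_5 = 2: Horner steps 3 → 2 → 3, so m(2) = 3.
Codeword c = [5, 3, 5, 0, 3] ∈ F_7^5.


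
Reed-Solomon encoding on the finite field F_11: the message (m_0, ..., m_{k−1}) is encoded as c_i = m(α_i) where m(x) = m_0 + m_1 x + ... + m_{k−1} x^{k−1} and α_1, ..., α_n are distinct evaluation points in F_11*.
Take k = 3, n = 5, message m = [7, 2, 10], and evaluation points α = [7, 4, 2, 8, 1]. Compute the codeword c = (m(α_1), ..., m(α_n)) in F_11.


c = [5, 10, 7, 3, 8]

Message polynomial: m(x) = 7 + 2·x + 10·x^2 (mod 11).
For each evaluation point α_i, compute m(α_i) mod 11:
  α_1 = 7: Horner steps 10 → 6 → 5, so m(7) = 5.
  α_2 = 4: Horner steps 10 → 9 → 10, so m(4) = 10.
  α_3 = 2: Horner steps 10 → 0 → 7, so m(2) = 7.
  α_4 = 8: Horner steps 10 → 5 → 3, so m(8) = 3.
  α_5 = 1: Horner steps 10 → 1 → 8, so m(1) = 8.
Codeword c = [5, 10, 7, 3, 8] ∈ F_11^5.


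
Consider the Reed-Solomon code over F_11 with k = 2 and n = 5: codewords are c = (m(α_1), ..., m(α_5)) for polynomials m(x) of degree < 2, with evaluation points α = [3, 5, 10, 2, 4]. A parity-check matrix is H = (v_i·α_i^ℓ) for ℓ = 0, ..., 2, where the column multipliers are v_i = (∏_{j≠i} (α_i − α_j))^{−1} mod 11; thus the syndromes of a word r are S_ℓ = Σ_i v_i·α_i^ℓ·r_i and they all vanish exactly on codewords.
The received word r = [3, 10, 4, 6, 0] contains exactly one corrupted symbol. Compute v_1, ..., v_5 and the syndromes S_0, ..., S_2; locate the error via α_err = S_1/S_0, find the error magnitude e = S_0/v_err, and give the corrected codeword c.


S = (8, 7, 2), error at position 2, error magnitude e = 2, c = [3, 8, 4, 6, 0].

Step 1: column multipliers v_i = (∏_{j≠i}(α_i − α_j))^{−1} mod 11.
  i = 1 (α = 3): (3−5)(3−10)(3−2)(3−4) = (−2)·(−7)·1·(−1) = −14 ≡ 8, so v_1 = 8^{−1} = 7 (mod 11).
  i = 2 (α = 5): (5−3)(5−10)(5−2)(5−4) = 2·(−5)·3·1 = −30 ≡ 3, so v_2 = 3^{−1} = 4 (mod 11).
  i = 3 (α = 10): (10−3)(10−5)(10−2)(10−4) = 7·5·8·6 = 1680 ≡ 8, so v_3 = 8^{−1} = 7 (mod 11).
  i = 4 (α = 2): (2−3)(2−5)(2−10)(2−4) = (−1)·(−3)·(−8)·(−2) = 48 ≡ 4, so v_4 = 4^{−1} = 3 (mod 11).
  i = 5 (α = 4): (4−3)(4−5)(4−10)(4−2) = 1·(−1)·(−6)·2 = 12 ≡ 1, so v_5 = 1^{−1} = 1 (mod 11).
  v = [7, 4, 7, 3, 1].
Step 2: syndromes of r = [3, 10, 4, 6, 0] (all sums mod 11).
  S_0 = Σ v_i r_i = 7·3 + 4·10 + 7·4 + 3·6 + 1·0 = 107 ≡ 8.
  S_1 = Σ v_i α_i r_i = 7·3·3 + 4·5·10 + 7·10·4 + 3·2·6 + 1·4·0 = 579 ≡ 7.
  α_i^2 mod 11 = [9, 3, 1, 4, 5].
  S_2 = Σ v_i α_i^2 r_i = 7·9·3 + 4·3·10 + 7·1·4 + 3·4·6 + 1·5·0 = 409 ≡ 2.
  S = (8, 7, 2) ≠ 0, so r is not a codeword (an error is present).
Step 3: locate the error. For a single error e at position i, S_ℓ = v_i·e·α_i^ℓ, so α_err = S_1/S_0.
  S_0^{−1} = 8^{−1} = 7 (mod 11), so α_err = 7·7 = 49 ≡ 5 = α_2. Error position i = 2.
  Consistency check: S_2/S_1 = 2·8 = 16 ≡ 5 = α_err ✓ (single-error assumption holds).
Step 4: error magnitude e = S_0/v_2 = S_0·∏_{j≠2}(α_2 − α_j) = 8·3 = 24 ≡ 2 (mod 11).
Step 5: correct position 2: c_2 = r_2 − e = 10 − 2 ≡ 8 (mod 11). Hence c = [3, 8, 4, 6, 0].
  Check: interpolating c through the α_i gives m(x) = 1 + 8·x (degree < 2) with m(α_i) = c_i for every i, so c is indeed a codeword.


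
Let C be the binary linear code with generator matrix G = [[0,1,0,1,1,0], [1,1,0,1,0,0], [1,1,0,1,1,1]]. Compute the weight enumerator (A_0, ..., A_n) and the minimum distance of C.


Weight distribution: A_0 = 1, A_2 = 3, A_3 = 3, A_5 = 1. Minimum distance d = 2.

Enumerate all 2^3 = 8 messages m ∈ F_2^3.
For each, compute codeword c = mG in F_2^6, then tally its weight.
  m = 000 → c = 000000, weight = 0.
  m = 100 → c = 010110, weight = 3.
  m = 010 → c = 110100, weight = 3.
  m = 110 → c = 100010, weight = 2.
  m = 001 → c = 110111, weight = 5.
  m = 101 → c = 100001, weight = 2.
  m = 011 → c = 000011, weight = 2.
  m = 111 → c = 010101, weight = 3.
Tally weights:
  weight 0: 1 codewords.
  weight 2: 3 codewords.
  weight 3: 3 codewords.
  weight 5: 1 codewords.
Minimum distance d = smallest w > 0 with A_w > 0 = 2.
Sanity: Σ A_w = 8 = 2^3 = 8 ✓.


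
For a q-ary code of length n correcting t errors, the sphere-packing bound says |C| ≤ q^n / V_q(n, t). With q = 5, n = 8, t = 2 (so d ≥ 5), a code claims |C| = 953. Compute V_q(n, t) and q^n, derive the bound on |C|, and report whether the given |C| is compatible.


V_q(n, t) = 481, q^n = 390625, Hamming bound = 812, |C| = 953 > bound (violated).

Step 1: Compute V_q(n, t) = Σ_{j=0}^2 C(n, j) (q−1)^j.
  j = 0: C(8,0)·(4)^0 = 1·1 = 1.
  j = 1: C(8,1)·(4)^1 = 8·4 = 32.
  j = 2: C(8,2)·(4)^2 = 28·16 = 448.
  V_q(n, t) = 1 + 32 + 448 = 481.
Step 2: q^n = 5^8 = 390625.
Step 3: Hamming bound ⌊q^n / V_q(n,t)⌋ = ⌊390625/481⌋ = 812.
Step 4: Compare |C| = 953 to 812: violated.
The claimed |C| lies above the Hamming bound, so no 5-ary code of length 8 with d ≥ 5 can have 953 codewords.


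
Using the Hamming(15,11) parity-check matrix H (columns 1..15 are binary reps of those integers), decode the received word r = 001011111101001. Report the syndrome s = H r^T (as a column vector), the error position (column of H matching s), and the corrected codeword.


s = (1, 1, 1, 1)^T, error position = 15, corrected codeword c = 001011111101000

Compute s = H r^T mod 2 one row at a time:
  s_1 = 1 + 1 + 1 + 0 + 1 + 0 + 0 + 1 = 5 ≡ 1 (mod 2).
  s_2 = 0 + 1 + 1 + 1 + 1 + 0 + 0 + 1 = 5 ≡ 1 (mod 2).
  s_3 = 0 + 1 + 1 + 1 + 1 + 0 + 0 + 1 = 5 ≡ 1 (mod 2).
  s_4 = 0 + 1 + 1 + 1 + 1 + 0 + 0 + 1 = 5 ≡ 1 (mod 2).
s = (1, 1, 1, 1)^T — this equals column 15 of H (binary 1111), so error is at position 15.
Correct: flip bit 15 of r = 001011111101001 to get c = 001011111101000.


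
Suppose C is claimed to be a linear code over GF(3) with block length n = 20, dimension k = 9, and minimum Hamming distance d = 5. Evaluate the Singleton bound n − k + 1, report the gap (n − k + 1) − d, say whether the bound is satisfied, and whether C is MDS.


Singleton RHS = n − k + 1 = 12, slack = 7, bound satisfied, not MDS.

Singleton bound: d ≤ n − k + 1.
Here n = 20, k = 9, so n − k + 1 = 12.
Given d = 5, check d ≤ 12: YES.
Slack = (n − k + 1) − d = 7.
The code is NOT MDS (slack = 7 > 0).
Description: the claimed parameters are [20, 9, 5]_3; such a code would be non-MDS.


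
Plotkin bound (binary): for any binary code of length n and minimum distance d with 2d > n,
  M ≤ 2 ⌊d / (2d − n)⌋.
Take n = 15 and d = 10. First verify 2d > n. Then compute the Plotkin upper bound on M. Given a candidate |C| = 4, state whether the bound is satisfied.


Plotkin bound M ≤ 4; given |C| = 4 ≤ bound (satisfied).

Check applicability: 2d = 20, n = 15.
2d − n = 5 > 0, so Plotkin applies.
Compute d/(2d−n) = 10/5 ≈ 2.0000.
⌊d/(2d−n)⌋ = 2.
Plotkin bound: M ≤ 2·2 = 4.
Given |C| = 4, check: satisfied.
This |C| is at the Plotkin bound.


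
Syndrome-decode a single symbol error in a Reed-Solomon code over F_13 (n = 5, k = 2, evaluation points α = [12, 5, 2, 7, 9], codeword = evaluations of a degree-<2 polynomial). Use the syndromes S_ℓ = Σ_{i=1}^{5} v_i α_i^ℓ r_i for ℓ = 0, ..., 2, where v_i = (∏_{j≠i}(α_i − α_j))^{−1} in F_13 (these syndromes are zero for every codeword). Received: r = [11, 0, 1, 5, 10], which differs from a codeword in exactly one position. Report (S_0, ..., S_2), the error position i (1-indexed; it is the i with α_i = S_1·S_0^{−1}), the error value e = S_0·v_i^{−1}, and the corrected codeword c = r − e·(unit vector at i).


S = (8, 3, 6), error at position 3, error magnitude e = 2, c = [11, 0, 12, 5, 10].

Step 1: column multipliers v_i = (∏_{j≠i}(α_i − α_j))^{−1} mod 13.
  i = 1 (α = 12): (12−5)(12−2)(12−7)(12−9) = 7·10·5·3 = 1050 ≡ 10, so v_1 = 10^{−1} = 4 (mod 13).
  i = 2 (α = 5): (5−12)(5−2)(5−7)(5−9) = (−7)·3·(−2)·(−4) = −168 ≡ 1, so v_2 = 1^{−1} = 1 (mod 13).
  i = 3 (α = 2): (2−12)(2−5)(2−7)(2−9) = (−10)·(−3)·(−5)·(−7) = 1050 ≡ 10, so v_3 = 10^{−1} = 4 (mod 13).
  i = 4 (α = 7): (7−12)(7−5)(7−2)(7−9) = (−5)·2·5·(−2) = 100 ≡ 9, so v_4 = 9^{−1} = 3 (mod 13).
  i = 5 (α = 9): (9−12)(9−5)(9−2)(9−7) = (−3)·4·7·2 = −168 ≡ 1, so v_5 = 1^{−1} = 1 (mod 13).
  v = [4, 1, 4, 3, 1].
Step 2: syndromes of r = [11, 0, 1, 5, 10] (all sums mod 13).
  S_0 = Σ v_i r_i = 4·11 + 1·0 + 4·1 + 3·5 + 1·10 = 73 ≡ 8.
  S_1 = Σ v_i α_i r_i = 4·12·11 + 1·5·0 + 4·2·1 + 3·7·5 + 1·9·10 = 731 ≡ 3.
  α_i^2 mod 13 = [1, 12, 4, 10, 3].
  S_2 = Σ v_i α_i^2 r_i = 4·1·11 + 1·12·0 + 4·4·1 + 3·10·5 + 1·3·10 = 240 ≡ 6.
  S = (8, 3, 6) ≠ 0, so r is not a codeword (an error is present).
Step 3: locate the error. For a single error e at position i, S_ℓ = v_i·e·α_i^ℓ, so α_err = S_1/S_0.
  S_0^{−1} = 8^{−1} = 5 (mod 13), so α_err = 3·5 = 15 ≡ 2 = α_3. Error position i = 3.
  Consistency check: S_2/S_1 = 6·9 = 54 ≡ 2 = α_err ✓ (single-error assumption holds).
Step 4: error magnitude e = S_0/v_3 = S_0·∏_{j≠3}(α_3 − α_j) = 8·10 = 80 ≡ 2 (mod 13).
Step 5: correct position 3: c_3 = r_3 − e = 1 − 2 ≡ 12 (mod 13). Hence c = [11, 0, 12, 5, 10].
  Check: interpolating c through the α_i gives m(x) = 7 + 9·x (degree < 2) with m(α_i) = c_i for every i, so c is indeed a codeword.
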